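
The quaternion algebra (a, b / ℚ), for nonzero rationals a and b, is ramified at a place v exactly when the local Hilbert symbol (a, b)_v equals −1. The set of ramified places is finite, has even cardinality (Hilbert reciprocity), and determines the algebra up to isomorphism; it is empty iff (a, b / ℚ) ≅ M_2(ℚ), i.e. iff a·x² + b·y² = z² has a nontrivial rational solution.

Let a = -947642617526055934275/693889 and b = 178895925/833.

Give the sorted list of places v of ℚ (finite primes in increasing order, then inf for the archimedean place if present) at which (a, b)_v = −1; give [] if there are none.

[3, 17]

(a, b) ≡ (-9139, 13516581) mod (ℚ^×)²; places V = {2, 3, 5, 7, 13, 17, 19, 29, 37, ∞}.
(a,b)_17: α=-2, u≡10; β=-1, v≡11 (mod 17); (10|17)=-1, (11|17)=-1; sign (−1)^0·-1^-1·-1^-2 = -1.
(a,b)_2: α=0, β=0; u≡5, v≡5 (mod 8); ε(u)ε(v)=0·0, αω(v)=0·1, βω(u)=0·1; sum ≡ 0  ⇒  +1.
(a,b)_3: α=10, u≡2; β=3, v≡1 (mod 3); (2|3)=-1, (1|3)=+1; sign (−1)^0·-1^3·+1^10 = -1.
(a,b)_13: α=3, u≡1; β=1, v≡10 (mod 13); (1|13)=+1, (10|13)=+1; sign (−1)^0·+1^1·+1^3 = +1.
(a,b)_19: α=3, u≡13; β=1, v≡9 (mod 19); (13|19)=-1, (9|19)=+1; sign (−1)^1·-1^1·+1^3 = +1.
(a,b)_37: α=3, u≡4; β=1, v≡26 (mod 37); (4|37)=+1, (26|37)=+1; sign (−1)^0·+1^1·+1^3 = +1.
(a,b)_7: α=-4, u≡6; β=-2, v≡4 (mod 7); (6|7)=-1, (4|7)=+1; sign (−1)^0·-1^-2·+1^-4 = +1.
(a,b)_29: α=2, u≡20; β=1, v≡25 (mod 29); (20|29)=+1, (25|29)=+1; sign (−1)^0·+1^1·+1^2 = +1.
(a,b)_5: α=2, u≡1; β=2, v≡4 (mod 5); (1|5)=+1, (4|5)=+1; sign (−1)^0·+1^2·+1^2 = +1.
(a,b)_∞: sgn(-9139)=−, sgn(13516581)=+, so +1.
|Ram(-9139, 13516581)| = 2, even; anisotropic at {3, 17}.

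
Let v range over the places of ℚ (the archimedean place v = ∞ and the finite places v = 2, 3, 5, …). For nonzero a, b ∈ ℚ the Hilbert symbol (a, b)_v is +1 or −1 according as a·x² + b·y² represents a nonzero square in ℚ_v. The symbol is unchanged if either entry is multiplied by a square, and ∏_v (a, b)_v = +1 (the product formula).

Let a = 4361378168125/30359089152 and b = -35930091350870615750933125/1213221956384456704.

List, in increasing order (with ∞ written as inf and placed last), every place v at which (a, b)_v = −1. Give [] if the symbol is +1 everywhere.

[2, 7, 11, 29]

(a, b) ≡ (42427, -37) mod (ℚ^×)²; places V = {2, 3, 5, 7, 11, 19, 29, 37, ∞}.
(a,b)_11: α=1, u≡7; β=4, v≡6 (mod 11); (7|11)=-1, (6|11)=-1; sign (−1)^0·-1^4·-1^1 = -1.
(a,b)_2: α=-12, β=-32; u≡3, v≡3 (mod 8); ε(u)ε(v)=1·1, αω(v)=-12·1, βω(u)=-32·1; sum ≡ 1  ⇒  -1.
(a,b)_∞: sgn(42427)=+, sgn(-37)=−, so +1.
(a,b)_7: α=-7, u≡3; β=-10, v≡3 (mod 7); (3|7)=-1, (3|7)=-1; sign (−1)^0·-1^-10·-1^-7 = -1.
(a,b)_5: α=4, u≡2; β=4, v≡3 (mod 5); (2|5)=-1, (3|5)=-1; sign (−1)^0·-1^4·-1^4 = +1.
(a,b)_29: α=3, u≡5; β=6, v≡18 (mod 29); (5|29)=+1, (18|29)=-1; sign (−1)^0·+1^6·-1^3 = -1.
(a,b)_37: α=2, u≡16; β=3, v≡1 (mod 37); (16|37)=+1, (1|37)=+1; sign (−1)^0·+1^3·+1^2 = +1.
(a,b)_19: α=1, u≡15; β=4, v≡6 (mod 19); (15|19)=-1, (6|19)=+1; sign (−1)^0·-1^4·+1^1 = +1.
(a,b)_3: α=-2, u≡1; β=0, v≡2 (mod 3); (1|3)=+1, (2|3)=-1; sign (−1)^0·+1^0·-1^-2 = +1.
|Ram(42427, -37)| = 4, even; anisotropic at {2, 7, 11, 29}.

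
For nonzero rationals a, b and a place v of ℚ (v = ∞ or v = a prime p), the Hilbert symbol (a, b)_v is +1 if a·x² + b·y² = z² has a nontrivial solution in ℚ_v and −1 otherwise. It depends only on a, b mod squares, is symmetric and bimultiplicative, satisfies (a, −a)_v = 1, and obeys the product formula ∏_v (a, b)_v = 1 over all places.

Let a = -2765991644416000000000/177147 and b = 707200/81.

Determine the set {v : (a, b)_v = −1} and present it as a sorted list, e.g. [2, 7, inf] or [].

Mod squares: a ≡ -39270, b ≡ 442. Check v ∈ {∞, 2, 3, 5, 7, 11, 13, 17}.
v=3: a=3^-11·(≡2), b=3^-4·(≡1) mod 3; (2|3)=-1, (1|3)=+1; (−1)^{-11·-4·1}·(-1)^-4·(+1)^-11 = +1.
v=2: v_2(a)=17, v_2(b)=7; units ≡ 5, 5 (mod 8); ε·ε+αω+βω = 0·0+17·1+7·1 ≡ 0  ⇒  (a,b)_2 = +1.
v=5: a=5^9·(≡4), b=5^2·(≡3) mod 5; (4|5)=+1, (3|5)=-1; (−1)^{9·2·2}·(+1)^2·(-1)^9 = -1.
v=∞: -39270 < 0 and 442 > 0  ⇒  (a,b)_∞ = +1.
v=13: a=13^4·(≡1), b=13^1·(≡7) mod 13; (1|13)=+1, (7|13)=-1; (−1)^{4·1·6}·(+1)^1·(-1)^4 = +1.
v=11: a=11^1·(≡3), b=11^0·(≡8) mod 11; (3|11)=+1, (8|11)=-1; (−1)^{1·0·5}·(+1)^0·(-1)^1 = -1.
v=7: a=7^1·(≡1), b=7^0·(≡1) mod 7; (1|7)=+1, (1|7)=+1; (−1)^{1·0·3}·(+1)^0·(+1)^1 = +1.
v=17: a=17^3·(≡8), b=17^1·(≡4) mod 17; (8|17)=+1, (4|17)=+1; (−1)^{3·1·8}·(+1)^1·(+1)^3 = +1.
Ram(-39270, 442) = {5, 11}; no ℚ_5-point on the conic.

[5, 11]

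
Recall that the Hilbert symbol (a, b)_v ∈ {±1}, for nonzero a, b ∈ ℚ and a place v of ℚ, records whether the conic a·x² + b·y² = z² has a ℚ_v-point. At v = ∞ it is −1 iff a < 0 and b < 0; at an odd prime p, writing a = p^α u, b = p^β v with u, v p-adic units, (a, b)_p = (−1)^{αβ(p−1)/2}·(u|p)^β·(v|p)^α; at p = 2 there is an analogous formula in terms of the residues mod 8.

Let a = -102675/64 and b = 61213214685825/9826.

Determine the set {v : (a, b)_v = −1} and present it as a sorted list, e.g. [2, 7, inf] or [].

[2, 3, 17, 23]

(a, b) ≡ (-3, 86802) mod (ℚ^×)²; places V = {2, 3, 5, 17, 23, 31, 37, ∞}.
(a,b)_2: α=-6, β=-1; u≡5, v≡1 (mod 8); ε(u)ε(v)=0·0, αω(v)=-6·0, βω(u)=-1·1; sum ≡ 1  ⇒  -1.
(a,b)_3: α=1, u≡2; β=7, v≡2 (mod 3); (2|3)=-1, (2|3)=-1; sign (−1)^1·-1^7·-1^1 = -1.
(a,b)_5: α=2, u≡2; β=2, v≡3 (mod 5); (2|5)=-1, (3|5)=-1; sign (−1)^0·-1^2·-1^2 = +1.
(a,b)_∞: sgn(-3)=−, sgn(86802)=+, so +1.
(a,b)_31: α=0, u≡14; β=2, v≡10 (mod 31); (14|31)=+1, (10|31)=+1; sign (−1)^0·+1^2·+1^0 = +1.
(a,b)_37: α=2, u≡26; β=3, v≡5 (mod 37); (26|37)=+1, (5|37)=-1; sign (−1)^0·+1^3·-1^2 = +1.
(a,b)_23: α=0, u≡19; β=1, v≡18 (mod 23); (19|23)=-1, (18|23)=+1; sign (−1)^0·-1^1·+1^0 = -1.
(a,b)_17: α=0, u≡3; β=-3, v≡11 (mod 17); (3|17)=-1, (11|17)=-1; sign (−1)^0·-1^-3·-1^0 = -1.
Ram(-3, 86802) = {2, 3, 17, 23}; no ℚ_2-point on the conic.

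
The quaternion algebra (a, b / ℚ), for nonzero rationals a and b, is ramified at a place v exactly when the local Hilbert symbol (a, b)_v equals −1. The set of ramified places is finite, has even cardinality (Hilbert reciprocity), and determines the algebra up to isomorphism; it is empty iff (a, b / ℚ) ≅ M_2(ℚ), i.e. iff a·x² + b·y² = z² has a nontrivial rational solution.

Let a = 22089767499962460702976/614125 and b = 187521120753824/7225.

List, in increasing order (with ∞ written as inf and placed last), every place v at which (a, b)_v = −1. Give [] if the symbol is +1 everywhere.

[2, 11, 17, 23]

Mod squares: a ≡ 279565, b ≡ 74. Check v ∈ {∞, 2, 5, 11, 13, 17, 23, 37}.
v=13: a=13^3·(≡10), b=13^2·(≡3) mod 13; (10|13)=+1, (3|13)=+1; (−1)^{3·2·6}·(+1)^2·(+1)^3 = +1.
v=23: a=23^3·(≡10), b=23^2·(≡11) mod 23; (10|23)=-1, (11|23)=-1; (−1)^{3·2·11}·(-1)^2·(-1)^3 = -1.
v=11: a=11^9·(≡9), b=11^6·(≡8) mod 11; (9|11)=+1, (8|11)=-1; (−1)^{9·6·5}·(+1)^6·(-1)^9 = -1.
v=∞: 279565 > 0 and 74 > 0  ⇒  (a,b)_∞ = +1.
v=17: a=17^-3·(≡7), b=17^-2·(≡12) mod 17; (7|17)=-1, (12|17)=-1; (−1)^{-3·-2·8}·(-1)^-2·(-1)^-3 = -1.
v=5: a=5^-3·(≡2), b=5^-2·(≡1) mod 5; (2|5)=-1, (1|5)=+1; (−1)^{-3·-2·2}·(-1)^-2·(+1)^-3 = +1.
v=37: a=37^2·(≡30), b=37^1·(≡14) mod 37; (30|37)=+1, (14|37)=-1; (−1)^{2·1·18}·(+1)^1·(-1)^2 = +1.
v=2: v_2(a)=8, v_2(b)=5; units ≡ 5, 5 (mod 8); ε·ε+αω+βω = 0·0+8·1+5·1 ≡ 1  ⇒  (a,b)_2 = -1.
|Ram(279565, 74)| = 4, even; anisotropic at {2, 11, 17, 23}.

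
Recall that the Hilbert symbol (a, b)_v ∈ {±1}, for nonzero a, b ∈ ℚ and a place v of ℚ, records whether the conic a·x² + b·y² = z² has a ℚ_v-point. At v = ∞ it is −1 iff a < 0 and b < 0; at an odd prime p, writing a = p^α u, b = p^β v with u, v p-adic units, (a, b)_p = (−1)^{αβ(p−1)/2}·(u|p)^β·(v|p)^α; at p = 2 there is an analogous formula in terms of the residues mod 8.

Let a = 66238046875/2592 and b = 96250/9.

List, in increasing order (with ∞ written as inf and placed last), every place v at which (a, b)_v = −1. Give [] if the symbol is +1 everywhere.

Mod squares: a ≡ 1430, b ≡ 154. Check v ∈ {∞, 2, 3, 5, 7, 11, 13}.
v=13: a=13^1·(≡2), b=13^0·(≡7) mod 13; (2|13)=-1, (7|13)=-1; (−1)^{1·0·6}·(-1)^0·(-1)^1 = -1.
v=11: a=11^3·(≡9), b=11^1·(≡3) mod 11; (9|11)=+1, (3|11)=+1; (−1)^{3·1·5}·(+1)^1·(+1)^3 = -1.
v=2: v_2(a)=-5, v_2(b)=1; units ≡ 3, 5 (mod 8); ε·ε+αω+βω = 1·0+-5·1+1·1 ≡ 0  ⇒  (a,b)_2 = +1.
v=7: a=7^2·(≡1), b=7^1·(≡1) mod 7; (1|7)=+1, (1|7)=+1; (−1)^{2·1·3}·(+1)^1·(+1)^2 = +1.
v=3: a=3^-4·(≡2), b=3^-2·(≡1) mod 3; (2|3)=-1, (1|3)=+1; (−1)^{-4·-2·1}·(-1)^-2·(+1)^-4 = +1.
v=∞: 1430 > 0 and 154 > 0  ⇒  (a,b)_∞ = +1.
v=5: a=5^7·(≡1), b=5^4·(≡1) mod 5; (1|5)=+1, (1|5)=+1; (−1)^{7·4·2}·(+1)^4·(+1)^7 = +1.
Ram(1430, 154) = {11, 13}; no ℚ_11-point on the conic.

[11, 13]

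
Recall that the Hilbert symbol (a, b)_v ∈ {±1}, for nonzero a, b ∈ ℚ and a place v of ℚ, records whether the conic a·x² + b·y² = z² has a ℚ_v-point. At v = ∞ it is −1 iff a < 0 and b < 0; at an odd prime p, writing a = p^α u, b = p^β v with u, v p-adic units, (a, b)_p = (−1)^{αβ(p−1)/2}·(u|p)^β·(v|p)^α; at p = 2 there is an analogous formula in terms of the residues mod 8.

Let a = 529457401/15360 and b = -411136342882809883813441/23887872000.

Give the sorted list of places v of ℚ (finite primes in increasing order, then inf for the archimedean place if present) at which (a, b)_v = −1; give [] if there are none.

[2, 5, 17, 31]

(a, b) ≡ (181815, -60605) mod (ℚ^×)²; places V = {2, 3, 5, 11, 17, 19, 23, 31, ∞}.
(a,b)_11: α=2, u≡6; β=6, v≡5 (mod 11); (6|11)=-1, (5|11)=+1; sign (−1)^0·-1^6·+1^2 = +1.
(a,b)_2: α=-10, β=-18; u≡7, v≡3 (mod 8); ε(u)ε(v)=1·1, αω(v)=-10·1, βω(u)=-18·0; sum ≡ 1  ⇒  -1.
(a,b)_3: α=-1, u≡2; β=-6, v≡1 (mod 3); (2|3)=-1, (1|3)=+1; sign (−1)^0·-1^-6·+1^-1 = +1.
(a,b)_17: α=1, u≡1; β=3, v≡3 (mod 17); (1|17)=+1, (3|17)=-1; sign (−1)^0·+1^3·-1^1 = -1.
(a,b)_∞: sgn(181815)=+, sgn(-60605)=−, so +1.
(a,b)_31: α=1, u≡17; β=3, v≡24 (mod 31); (17|31)=-1, (24|31)=-1; sign (−1)^1·-1^3·-1^1 = -1.
(a,b)_19: α=2, u≡11; β=4, v≡1 (mod 19); (11|19)=+1, (1|19)=+1; sign (−1)^0·+1^4·+1^2 = +1.
(a,b)_5: α=-1, u≡3; β=-3, v≡4 (mod 5); (3|5)=-1, (4|5)=+1; sign (−1)^0·-1^-3·+1^-1 = -1.
(a,b)_23: α=1, u≡2; β=3, v≡17 (mod 23); (2|23)=+1, (17|23)=-1; sign (−1)^1·+1^3·-1^1 = +1.
|Ram(181815, -60605)| = 4, even; anisotropic at {2, 5, 17, 31}.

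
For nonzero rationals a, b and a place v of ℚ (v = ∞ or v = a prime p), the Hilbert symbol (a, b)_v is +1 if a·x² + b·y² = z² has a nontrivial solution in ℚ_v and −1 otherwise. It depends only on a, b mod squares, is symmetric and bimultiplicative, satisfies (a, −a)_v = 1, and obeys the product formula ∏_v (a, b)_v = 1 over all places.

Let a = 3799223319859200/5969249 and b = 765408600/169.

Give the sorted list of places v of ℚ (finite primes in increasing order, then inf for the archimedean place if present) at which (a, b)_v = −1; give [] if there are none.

[19, 29, 31, 43]

Mod squares: a ≡ 331251833, b ≡ 850454. Check v ∈ {∞, 2, 3, 5, 11, 13, 17, 19, 29, 31, 41, 43}.
v=19: a=19^-1·(≡2), b=19^0·(≡8) mod 19; (2|19)=-1, (8|19)=-1; (−1)^{-1·0·9}·(-1)^0·(-1)^-1 = -1.
v=31: a=31^1·(≡22), b=31^1·(≡11) mod 31; (22|31)=-1, (11|31)=-1; (−1)^{1·1·15}·(-1)^1·(-1)^1 = -1.
v=17: a=17^2·(≡13), b=17^0·(≡12) mod 17; (13|17)=+1, (12|17)=-1; (−1)^{2·0·8}·(+1)^0·(-1)^2 = +1.
v=29: a=29^1·(≡3), b=29^1·(≡16) mod 29; (3|29)=-1, (16|29)=+1; (−1)^{1·1·14}·(-1)^1·(+1)^1 = -1.
v=13: a=13^-4·(≡12), b=13^-2·(≡8) mod 13; (12|13)=+1, (8|13)=-1; (−1)^{-4·-2·6}·(+1)^-2·(-1)^-4 = +1.
v=11: a=11^-1·(≡5), b=11^1·(≡8) mod 11; (5|11)=+1, (8|11)=-1; (−1)^{-1·1·5}·(+1)^1·(-1)^-1 = +1.
v=5: a=5^2·(≡2), b=5^2·(≡1) mod 5; (2|5)=-1, (1|5)=+1; (−1)^{2·2·2}·(-1)^2·(+1)^2 = +1.
v=∞: 331251833 > 0 and 850454 > 0  ⇒  (a,b)_∞ = +1.
v=41: a=41^1·(≡29), b=41^0·(≡20) mod 41; (29|41)=-1, (20|41)=+1; (−1)^{1·0·20}·(-1)^0·(+1)^1 = +1.
v=43: a=43^1·(≡40), b=43^1·(≡41) mod 43; (40|43)=+1, (41|43)=+1; (−1)^{1·1·21}·(+1)^1·(+1)^1 = -1.
v=3: a=3^4·(≡2), b=3^2·(≡2) mod 3; (2|3)=-1, (2|3)=-1; (−1)^{4·2·1}·(-1)^2·(-1)^4 = +1.
v=2: v_2(a)=12, v_2(b)=3; units ≡ 1, 3 (mod 8); ε·ε+αω+βω = 0·1+12·1+3·0 ≡ 0  ⇒  (a,b)_2 = +1.
(331251833, 850454 / ℚ) ramifies at {19, 29, 31, 43}: a division algebra.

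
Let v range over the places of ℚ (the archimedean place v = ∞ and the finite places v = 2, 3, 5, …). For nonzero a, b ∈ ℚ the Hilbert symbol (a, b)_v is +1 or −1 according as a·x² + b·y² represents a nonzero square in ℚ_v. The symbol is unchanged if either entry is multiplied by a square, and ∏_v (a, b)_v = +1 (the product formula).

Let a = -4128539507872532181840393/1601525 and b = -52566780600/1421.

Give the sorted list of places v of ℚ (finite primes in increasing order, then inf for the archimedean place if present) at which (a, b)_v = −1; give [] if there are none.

[2, 3, 23, 29, 31, inf]

Mod squares: a ≡ -74037, b ≡ -188202054. Check v ∈ {∞, 2, 3, 5, 7, 17, 23, 29, 31, 37, 41, 47}.
v=37: a=37^3·(≡30), b=37^1·(≡11) mod 37; (30|37)=+1, (11|37)=+1; (−1)^{3·1·18}·(+1)^1·(+1)^3 = +1.
v=31: a=31^2·(≡22), b=31^1·(≡24) mod 31; (22|31)=-1, (24|31)=-1; (−1)^{2·1·15}·(-1)^1·(-1)^2 = -1.
v=2: v_2(a)=0, v_2(b)=3; units ≡ 3, 5 (mod 8); ε·ε+αω+βω = 1·0+0·1+3·1 ≡ 1  ⇒  (a,b)_2 = -1.
v=17: a=17^2·(≡1), b=17^0·(≡9) mod 17; (1|17)=+1, (9|17)=+1; (−1)^{2·0·8}·(+1)^0·(+1)^2 = +1.
v=23: a=23^3·(≡13), b=23^1·(≡3) mod 23; (13|23)=+1, (3|23)=+1; (−1)^{3·1·11}·(+1)^1·(+1)^3 = -1.
v=41: a=41^2·(≡8), b=41^1·(≡31) mod 41; (8|41)=+1, (31|41)=+1; (−1)^{2·1·20}·(+1)^1·(+1)^2 = +1.
v=∞: -74037 < 0 and -188202054 < 0  ⇒  (a,b)_∞ = -1.
v=3: a=3^15·(≡2), b=3^5·(≡2) mod 3; (2|3)=-1, (2|3)=-1; (−1)^{15·5·1}·(-1)^5·(-1)^15 = -1.
v=29: a=29^-1·(≡9), b=29^-1·(≡19) mod 29; (9|29)=+1, (19|29)=-1; (−1)^{-1·-1·14}·(+1)^-1·(-1)^-1 = -1.
v=5: a=5^-2·(≡2), b=5^2·(≡1) mod 5; (2|5)=-1, (1|5)=+1; (−1)^{-2·2·2}·(-1)^2·(+1)^-2 = +1.
v=7: a=7^0·(≡2), b=7^-2·(≡2) mod 7; (2|7)=+1, (2|7)=+1; (−1)^{0·-2·3}·(+1)^-2·(+1)^0 = +1.
v=47: a=47^-2·(≡29), b=47^0·(≡11) mod 47; (29|47)=-1, (11|47)=-1; (−1)^{-2·0·23}·(-1)^0·(-1)^-2 = +1.
Ram(-74037, -188202054) = {2, 3, 23, 29, 31, ∞}; no ℚ_2-point on the conic.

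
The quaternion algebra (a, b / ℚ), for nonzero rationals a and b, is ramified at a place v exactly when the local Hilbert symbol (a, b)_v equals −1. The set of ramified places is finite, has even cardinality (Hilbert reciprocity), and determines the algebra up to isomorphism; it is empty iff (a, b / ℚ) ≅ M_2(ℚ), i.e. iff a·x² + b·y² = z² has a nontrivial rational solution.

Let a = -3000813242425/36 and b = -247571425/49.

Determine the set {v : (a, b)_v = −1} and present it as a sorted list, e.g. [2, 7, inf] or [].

Mod squares: a ≡ -817, b ≡ -9902857. Check v ∈ {∞, 2, 3, 5, 7, 17, 19, 23, 31, 43}.
v=7: a=7^0·(≡2), b=7^-2·(≡4) mod 7; (2|7)=+1, (4|7)=+1; (−1)^{0·-2·3}·(+1)^-2·(+1)^0 = +1.
v=5: a=5^2·(≡3), b=5^2·(≡2) mod 5; (3|5)=-1, (2|5)=-1; (−1)^{2·2·2}·(-1)^2·(-1)^2 = +1.
v=43: a=43^1·(≡1), b=43^1·(≡16) mod 43; (1|43)=+1, (16|43)=+1; (−1)^{1·1·21}·(+1)^1·(+1)^1 = -1.
v=31: a=31^2·(≡16), b=31^1·(≡18) mod 31; (16|31)=+1, (18|31)=+1; (−1)^{2·1·15}·(+1)^1·(+1)^2 = +1.
v=∞: -817 < 0 and -9902857 < 0  ⇒  (a,b)_∞ = -1.
v=17: a=17^2·(≡13), b=17^1·(≡13) mod 17; (13|17)=+1, (13|17)=+1; (−1)^{2·1·8}·(+1)^1·(+1)^2 = +1.
v=3: a=3^-2·(≡2), b=3^0·(≡2) mod 3; (2|3)=-1, (2|3)=-1; (−1)^{-2·0·1}·(-1)^0·(-1)^-2 = +1.
v=2: v_2(a)=-2, v_2(b)=0; units ≡ 7, 7 (mod 8); ε·ε+αω+βω = 1·1+-2·0+0·0 ≡ 1  ⇒  (a,b)_2 = -1.
v=19: a=19^1·(≡15), b=19^1·(≡1) mod 19; (15|19)=-1, (1|19)=+1; (−1)^{1·1·9}·(-1)^1·(+1)^1 = +1.
v=23: a=23^2·(≡5), b=23^1·(≡16) mod 23; (5|23)=-1, (16|23)=+1; (−1)^{2·1·11}·(-1)^1·(+1)^2 = -1.
Ram(-817, -9902857) = {2, 23, 43, ∞}; no ℚ_2-point on the conic.

[2, 23, 43, inf]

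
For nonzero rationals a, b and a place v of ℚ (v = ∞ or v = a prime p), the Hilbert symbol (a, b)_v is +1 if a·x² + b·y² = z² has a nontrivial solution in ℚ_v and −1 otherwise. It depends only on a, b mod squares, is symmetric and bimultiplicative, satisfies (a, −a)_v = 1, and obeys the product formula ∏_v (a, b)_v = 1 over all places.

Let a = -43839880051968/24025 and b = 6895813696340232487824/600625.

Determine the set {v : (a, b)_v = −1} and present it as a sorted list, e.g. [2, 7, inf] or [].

[11, 13, 19, 29]

Mod squares: a ≡ -957, b ≡ 1729. Check v ∈ {∞, 2, 3, 5, 7, 11, 13, 19, 29, 31}.
v=31: a=31^-2·(≡9), b=31^-2·(≡13) mod 31; (9|31)=+1, (13|31)=-1; (−1)^{-2·-2·15}·(+1)^-2·(-1)^-2 = +1.
v=∞: -957 < 0 and 1729 > 0  ⇒  (a,b)_∞ = +1.
v=5: a=5^-2·(≡2), b=5^-4·(≡4) mod 5; (2|5)=-1, (4|5)=+1; (−1)^{-2·-4·2}·(-1)^-4·(+1)^-2 = +1.
v=3: a=3^3·(≡2), b=3^6·(≡1) mod 3; (2|3)=-1, (1|3)=+1; (−1)^{3·6·1}·(-1)^6·(+1)^3 = +1.
v=29: a=29^1·(≡7), b=29^2·(≡19) mod 29; (7|29)=+1, (19|29)=-1; (−1)^{1·2·14}·(+1)^2·(-1)^1 = -1.
v=7: a=7^6·(≡2), b=7^7·(≡2) mod 7; (2|7)=+1, (2|7)=+1; (−1)^{6·7·3}·(+1)^7·(+1)^6 = +1.
v=2: v_2(a)=8, v_2(b)=4; units ≡ 3, 1 (mod 8); ε·ε+αω+βω = 1·0+8·0+4·1 ≡ 0  ⇒  (a,b)_2 = +1.
v=11: a=11^1·(≡3), b=11^2·(≡10) mod 11; (3|11)=+1, (10|11)=-1; (−1)^{1·2·5}·(+1)^2·(-1)^1 = -1.
v=19: a=19^0·(≡12), b=19^1·(≡13) mod 19; (12|19)=-1, (13|19)=-1; (−1)^{0·1·9}·(-1)^1·(-1)^0 = -1.
v=13: a=13^2·(≡11), b=13^5·(≡12) mod 13; (11|13)=-1, (12|13)=+1; (−1)^{2·5·6}·(-1)^5·(+1)^2 = -1.
Ram(-957, 1729) = {11, 13, 19, 29}; no ℚ_11-point on the conic.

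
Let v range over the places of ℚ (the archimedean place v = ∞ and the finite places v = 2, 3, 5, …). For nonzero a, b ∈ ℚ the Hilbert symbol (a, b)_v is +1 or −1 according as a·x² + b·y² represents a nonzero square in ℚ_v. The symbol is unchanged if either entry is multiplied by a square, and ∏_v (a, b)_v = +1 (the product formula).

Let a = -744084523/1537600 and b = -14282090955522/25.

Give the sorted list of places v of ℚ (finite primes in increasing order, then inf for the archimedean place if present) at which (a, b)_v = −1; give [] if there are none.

(a, b) ≡ (-8323, -82) mod (ℚ^×)²; places V = {2, 3, 5, 7, 13, 23, 29, 31, 41, ∞}.
(a,b)_41: α=1, u≡16; β=3, v≡10 (mod 41); (16|41)=+1, (10|41)=+1; sign (−1)^0·+1^3·+1^1 = +1.
(a,b)_5: α=-2, u≡3; β=-2, v≡3 (mod 5); (3|5)=-1, (3|5)=-1; sign (−1)^0·-1^-2·-1^-2 = +1.
(a,b)_23: α=2, u≡6; β=0, v≡11 (mod 23); (6|23)=+1, (11|23)=-1; sign (−1)^0·+1^0·-1^2 = +1.
(a,b)_31: α=-2, u≡4; β=0, v≡23 (mod 31); (4|31)=+1, (23|31)=-1; sign (−1)^0·+1^0·-1^-2 = +1.
(a,b)_2: α=-6, β=1; u≡5, v≡7 (mod 8); ε(u)ε(v)=0·1, αω(v)=-6·0, βω(u)=1·1; sum ≡ 1  ⇒  -1.
(a,b)_13: α=2, u≡1; β=2, v≡1 (mod 13); (1|13)=+1, (1|13)=+1; sign (−1)^0·+1^2·+1^2 = +1.
(a,b)_3: α=0, u≡2; β=6, v≡2 (mod 3); (2|3)=-1, (2|3)=-1; sign (−1)^0·-1^6·-1^0 = +1.
(a,b)_29: α=1, u≡2; β=2, v≡4 (mod 29); (2|29)=-1, (4|29)=+1; sign (−1)^0·-1^2·+1^1 = +1.
(a,b)_7: α=1, u≡4; β=0, v≡4 (mod 7); (4|7)=+1, (4|7)=+1; sign (−1)^0·+1^0·+1^1 = +1.
(a,b)_∞: sgn(-8323)=−, sgn(-82)=−, so -1.
|Ram(-8323, -82)| = 2, even; anisotropic at {2, ∞}.

[2, inf]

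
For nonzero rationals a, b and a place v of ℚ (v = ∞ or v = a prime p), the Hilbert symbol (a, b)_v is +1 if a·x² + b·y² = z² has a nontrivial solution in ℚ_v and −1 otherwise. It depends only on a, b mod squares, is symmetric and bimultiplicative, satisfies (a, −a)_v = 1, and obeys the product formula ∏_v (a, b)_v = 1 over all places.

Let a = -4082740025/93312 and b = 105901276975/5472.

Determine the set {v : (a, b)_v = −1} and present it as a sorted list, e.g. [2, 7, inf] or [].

Mod squares: a ≡ -39442, b ≡ 566618. Check v ∈ {∞, 2, 3, 5, 7, 13, 19, 31, 37, 41}.
v=3: a=3^-6·(≡2), b=3^-2·(≡2) mod 3; (2|3)=-1, (2|3)=-1; (−1)^{-6·-2·1}·(-1)^-2·(-1)^-6 = +1.
v=37: a=37^1·(≡1), b=37^1·(≡1) mod 37; (1|37)=+1, (1|37)=+1; (−1)^{1·1·18}·(+1)^1·(+1)^1 = +1.
v=19: a=19^0·(≡13), b=19^-1·(≡11) mod 19; (13|19)=-1, (11|19)=+1; (−1)^{0·-1·9}·(-1)^-1·(+1)^0 = -1.
v=5: a=5^2·(≡2), b=5^2·(≡2) mod 5; (2|5)=-1, (2|5)=-1; (−1)^{2·2·2}·(-1)^2·(-1)^2 = +1.
v=41: a=41^1·(≡38), b=41^2·(≡31) mod 41; (38|41)=-1, (31|41)=+1; (−1)^{1·2·20}·(-1)^2·(+1)^1 = +1.
v=2: v_2(a)=-7, v_2(b)=-5; units ≡ 7, 5 (mod 8); ε·ε+αω+βω = 1·0+-7·1+-5·0 ≡ 1  ⇒  (a,b)_2 = -1.
v=31: a=31^0·(≡29), b=31^1·(≡1) mod 31; (29|31)=-1, (1|31)=+1; (−1)^{0·1·15}·(-1)^1·(+1)^0 = -1.
v=13: a=13^3·(≡7), b=13^3·(≡12) mod 13; (7|13)=-1, (12|13)=+1; (−1)^{3·3·6}·(-1)^3·(+1)^3 = -1.
v=7: a=7^2·(≡3), b=7^0·(≡5) mod 7; (3|7)=-1, (5|7)=-1; (−1)^{2·0·3}·(-1)^0·(-1)^2 = +1.
v=∞: -39442 < 0 and 566618 > 0  ⇒  (a,b)_∞ = +1.
Ram(-39442, 566618) = {2, 13, 19, 31}; no ℚ_2-point on the conic.

[2, 13, 19, 31]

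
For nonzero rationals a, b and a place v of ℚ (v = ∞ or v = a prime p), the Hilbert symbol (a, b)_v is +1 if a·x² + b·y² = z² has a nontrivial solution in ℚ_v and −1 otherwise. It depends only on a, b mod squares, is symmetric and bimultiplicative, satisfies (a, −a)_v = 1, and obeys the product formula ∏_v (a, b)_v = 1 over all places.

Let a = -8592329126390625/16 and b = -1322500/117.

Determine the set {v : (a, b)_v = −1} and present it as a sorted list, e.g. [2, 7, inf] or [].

Mod squares: a ≡ -161, b ≡ -13. Check v ∈ {∞, 2, 3, 5, 7, 11, 13, 23}.
v=11: a=11^4·(≡4), b=11^0·(≡9) mod 11; (4|11)=+1, (9|11)=+1; (−1)^{4·0·5}·(+1)^0·(+1)^4 = +1.
v=∞: -161 < 0 and -13 < 0  ⇒  (a,b)_∞ = -1.
v=5: a=5^6·(≡1), b=5^4·(≡2) mod 5; (1|5)=+1, (2|5)=-1; (−1)^{6·4·2}·(+1)^4·(-1)^6 = +1.
v=23: a=23^3·(≡2), b=23^2·(≡15) mod 23; (2|23)=+1, (15|23)=-1; (−1)^{3·2·11}·(+1)^2·(-1)^3 = -1.
v=3: a=3^2·(≡1), b=3^-2·(≡2) mod 3; (1|3)=+1, (2|3)=-1; (−1)^{2·-2·1}·(+1)^-2·(-1)^2 = +1.
v=13: a=13^0·(≡7), b=13^-1·(≡9) mod 13; (7|13)=-1, (9|13)=+1; (−1)^{0·-1·6}·(-1)^-1·(+1)^0 = -1.
v=7: a=7^3·(≡3), b=7^0·(≡2) mod 7; (3|7)=-1, (2|7)=+1; (−1)^{3·0·3}·(-1)^0·(+1)^3 = +1.
v=2: v_2(a)=-4, v_2(b)=2; units ≡ 7, 3 (mod 8); ε·ε+αω+βω = 1·1+-4·1+2·0 ≡ 1  ⇒  (a,b)_2 = -1.
Ram(-161, -13) = {2, 13, 23, ∞}; no ℚ_2-point on the conic.

[2, 13, 23, inf]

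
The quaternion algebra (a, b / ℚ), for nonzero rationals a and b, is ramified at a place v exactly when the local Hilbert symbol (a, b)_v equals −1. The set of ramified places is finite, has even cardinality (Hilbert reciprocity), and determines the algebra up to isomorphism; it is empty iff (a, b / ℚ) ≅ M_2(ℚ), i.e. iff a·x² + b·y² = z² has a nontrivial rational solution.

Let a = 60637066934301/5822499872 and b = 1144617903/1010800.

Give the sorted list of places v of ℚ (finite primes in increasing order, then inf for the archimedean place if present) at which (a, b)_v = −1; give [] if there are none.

[11, 13, 17, 37]

Mod squares: a ≡ 442, b ≡ 2849. Check v ∈ {∞, 2, 3, 5, 7, 11, 13, 17, 19, 37, 41, 43, 47}.
v=41: a=41^-2·(≡4), b=41^0·(≡21) mod 41; (4|41)=+1, (21|41)=+1; (−1)^{-2·0·20}·(+1)^0·(+1)^-2 = +1.
v=19: a=19^0·(≡11), b=19^-2·(≡15) mod 19; (11|19)=+1, (15|19)=-1; (−1)^{0·-2·9}·(+1)^-2·(-1)^0 = +1.
v=47: a=47^-2·(≡13), b=47^0·(≡35) mod 47; (13|47)=-1, (35|47)=-1; (−1)^{-2·0·23}·(-1)^0·(-1)^-2 = +1.
v=43: a=43^0·(≡33), b=43^2·(≡24) mod 43; (33|43)=-1, (24|43)=+1; (−1)^{0·2·21}·(-1)^2·(+1)^0 = +1.
v=5: a=5^0·(≡3), b=5^-2·(≡4) mod 5; (3|5)=-1, (4|5)=+1; (−1)^{0·-2·2}·(-1)^-2·(+1)^0 = +1.
v=37: a=37^2·(≡19), b=37^1·(≡27) mod 37; (19|37)=-1, (27|37)=+1; (−1)^{2·1·18}·(-1)^1·(+1)^2 = -1.
v=3: a=3^4·(≡1), b=3^2·(≡2) mod 3; (1|3)=+1, (2|3)=-1; (−1)^{4·2·1}·(+1)^2·(-1)^4 = +1.
v=17: a=17^1·(≡13), b=17^0·(≡12) mod 17; (13|17)=+1, (12|17)=-1; (−1)^{1·0·8}·(+1)^0·(-1)^1 = -1.
v=∞: 442 > 0 and 2849 > 0  ⇒  (a,b)_∞ = +1.
v=2: v_2(a)=-5, v_2(b)=-4; units ≡ 5, 1 (mod 8); ε·ε+αω+βω = 0·0+-5·0+-4·1 ≡ 0  ⇒  (a,b)_2 = +1.
v=11: a=11^4·(≡7), b=11^1·(≡10) mod 11; (7|11)=-1, (10|11)=-1; (−1)^{4·1·5}·(-1)^1·(-1)^4 = -1.
v=13: a=13^3·(≡2), b=13^2·(≡11) mod 13; (2|13)=-1, (11|13)=-1; (−1)^{3·2·6}·(-1)^2·(-1)^3 = -1.
v=7: a=7^-2·(≡2), b=7^-1·(≡4) mod 7; (2|7)=+1, (4|7)=+1; (−1)^{-2·-1·3}·(+1)^-1·(+1)^-2 = +1.
(442, 2849 / ℚ) ramifies at {11, 13, 17, 37}: a division algebra.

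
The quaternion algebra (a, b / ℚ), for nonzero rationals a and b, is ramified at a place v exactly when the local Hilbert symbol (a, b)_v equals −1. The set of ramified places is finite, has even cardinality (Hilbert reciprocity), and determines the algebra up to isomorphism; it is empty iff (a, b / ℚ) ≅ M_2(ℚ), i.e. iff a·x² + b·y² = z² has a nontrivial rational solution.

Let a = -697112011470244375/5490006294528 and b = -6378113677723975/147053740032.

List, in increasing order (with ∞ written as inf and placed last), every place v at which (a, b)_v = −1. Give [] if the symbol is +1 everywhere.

[7, inf]

Mod squares: a ≡ -24738, b ≡ -1178. Check v ∈ {∞, 2, 3, 5, 7, 11, 17, 19, 23, 29, 31}.
v=5: a=5^4·(≡3), b=5^2·(≡3) mod 5; (3|5)=-1, (3|5)=-1; (−1)^{4·2·2}·(-1)^2·(-1)^4 = +1.
v=7: a=7^-1·(≡1), b=7^0·(≡3) mod 7; (1|7)=+1, (3|7)=-1; (−1)^{-1·0·3}·(+1)^0·(-1)^-1 = -1.
v=31: a=31^1·(≡10), b=31^1·(≡21) mod 31; (10|31)=+1, (21|31)=-1; (−1)^{1·1·15}·(+1)^1·(-1)^1 = +1.
v=2: v_2(a)=-21, v_2(b)=-17; units ≡ 7, 3 (mod 8); ε·ε+αω+βω = 1·1+-21·1+-17·0 ≡ 0  ⇒  (a,b)_2 = +1.
v=23: a=23^6·(≡20), b=23^4·(≡9) mod 23; (20|23)=-1, (9|23)=+1; (−1)^{6·4·11}·(-1)^4·(+1)^6 = +1.
v=3: a=3^-9·(≡1), b=3^-10·(≡1) mod 3; (1|3)=+1, (1|3)=+1; (−1)^{-9·-10·1}·(+1)^-10·(+1)^-9 = +1.
v=11: a=11^0·(≡9), b=11^2·(≡2) mod 11; (9|11)=+1, (2|11)=-1; (−1)^{0·2·5}·(+1)^2·(-1)^0 = +1.
v=29: a=29^2·(≡9), b=29^2·(≡27) mod 29; (9|29)=+1, (27|29)=-1; (−1)^{2·2·14}·(+1)^2·(-1)^2 = +1.
v=∞: -24738 < 0 and -1178 < 0  ⇒  (a,b)_∞ = -1.
v=17: a=17^2·(≡3), b=17^2·(≡14) mod 17; (3|17)=-1, (14|17)=-1; (−1)^{2·2·8}·(-1)^2·(-1)^2 = +1.
v=19: a=19^-1·(≡17), b=19^-1·(≡3) mod 19; (17|19)=+1, (3|19)=-1; (−1)^{-1·-1·9}·(+1)^-1·(-1)^-1 = +1.
|Ram(-24738, -1178)| = 2, even; anisotropic at {7, ∞}.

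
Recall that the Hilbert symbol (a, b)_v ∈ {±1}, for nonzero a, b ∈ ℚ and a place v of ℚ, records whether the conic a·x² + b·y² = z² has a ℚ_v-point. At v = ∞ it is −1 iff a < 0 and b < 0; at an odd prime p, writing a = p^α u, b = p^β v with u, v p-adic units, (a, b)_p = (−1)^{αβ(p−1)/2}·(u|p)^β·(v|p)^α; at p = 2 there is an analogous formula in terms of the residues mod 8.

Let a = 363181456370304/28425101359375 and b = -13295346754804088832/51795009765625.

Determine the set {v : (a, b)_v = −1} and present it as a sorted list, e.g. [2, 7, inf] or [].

[7, 11]

Mod squares: a ≡ 182, b ≡ -22. Check v ∈ {∞, 2, 3, 5, 7, 11, 13, 47}.
v=5: a=5^-6·(≡2), b=5^-10·(≡2) mod 5; (2|5)=-1, (2|5)=-1; (−1)^{-6·-10·2}·(-1)^-10·(-1)^-6 = +1.
v=3: a=3^6·(≡2), b=3^6·(≡2) mod 3; (2|3)=-1, (2|3)=-1; (−1)^{6·6·1}·(-1)^6·(-1)^6 = +1.
v=7: a=7^-7·(≡3), b=7^-4·(≡3) mod 7; (3|7)=-1, (3|7)=-1; (−1)^{-7·-4·3}·(-1)^-4·(-1)^-7 = -1.
v=∞: 182 > 0 and -22 < 0  ⇒  (a,b)_∞ = +1.
v=11: a=11^6·(≡6), b=11^7·(≡3) mod 11; (6|11)=-1, (3|11)=+1; (−1)^{6·7·5}·(-1)^7·(+1)^6 = -1.
v=13: a=13^3·(≡9), b=13^4·(≡4) mod 13; (9|13)=+1, (4|13)=+1; (−1)^{3·4·6}·(+1)^4·(+1)^3 = +1.
v=47: a=47^-2·(≡19), b=47^-2·(≡1) mod 47; (19|47)=-1, (1|47)=+1; (−1)^{-2·-2·23}·(-1)^-2·(+1)^-2 = +1.
v=2: v_2(a)=7, v_2(b)=15; units ≡ 3, 5 (mod 8); ε·ε+αω+βω = 1·0+7·1+15·1 ≡ 0  ⇒  (a,b)_2 = +1.
|Ram(182, -22)| = 2, even; anisotropic at {7, 11}.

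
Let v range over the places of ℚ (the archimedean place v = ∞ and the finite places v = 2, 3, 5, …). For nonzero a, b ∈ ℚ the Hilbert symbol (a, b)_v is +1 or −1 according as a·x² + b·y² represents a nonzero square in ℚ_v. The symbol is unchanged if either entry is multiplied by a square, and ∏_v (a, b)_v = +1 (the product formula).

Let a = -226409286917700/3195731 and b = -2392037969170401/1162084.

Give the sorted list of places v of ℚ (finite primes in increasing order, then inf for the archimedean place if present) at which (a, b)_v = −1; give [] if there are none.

[17, inf]

Mod squares: a ≡ -187, b ≡ -41. Check v ∈ {∞, 2, 3, 5, 7, 11, 17, 23, 41, 43}.
v=43: a=43^2·(≡34), b=43^4·(≡2) mod 43; (34|43)=-1, (2|43)=-1; (−1)^{2·4·21}·(-1)^4·(-1)^2 = +1.
v=11: a=11^-3·(≡5), b=11^-2·(≡9) mod 11; (5|11)=+1, (9|11)=+1; (−1)^{-3·-2·5}·(+1)^-2·(+1)^-3 = +1.
v=5: a=5^2·(≡2), b=5^0·(≡1) mod 5; (2|5)=-1, (1|5)=+1; (−1)^{2·0·2}·(-1)^0·(+1)^2 = +1.
v=3: a=3^4·(≡2), b=3^10·(≡1) mod 3; (2|3)=-1, (1|3)=+1; (−1)^{4·10·1}·(-1)^10·(+1)^4 = +1.
v=2: v_2(a)=2, v_2(b)=-2; units ≡ 5, 7 (mod 8); ε·ε+αω+βω = 0·1+2·0+-2·1 ≡ 0  ⇒  (a,b)_2 = +1.
v=23: a=23^2·(≡7), b=23^0·(≡11) mod 23; (7|23)=-1, (11|23)=-1; (−1)^{2·0·11}·(-1)^0·(-1)^2 = +1.
v=7: a=7^-4·(≡2), b=7^-4·(≡1) mod 7; (2|7)=+1, (1|7)=+1; (−1)^{-4·-4·3}·(+1)^-4·(+1)^-4 = +1.
v=41: a=41^2·(≡10), b=41^1·(≡39) mod 41; (10|41)=+1, (39|41)=+1; (−1)^{2·1·20}·(+1)^1·(+1)^2 = +1.
v=17: a=17^1·(≡14), b=17^2·(≡6) mod 17; (14|17)=-1, (6|17)=-1; (−1)^{1·2·8}·(-1)^2·(-1)^1 = -1.
v=∞: -187 < 0 and -41 < 0  ⇒  (a,b)_∞ = -1.
Ram(-187, -41) = {17, ∞}; no ℚ_17-point on the conic.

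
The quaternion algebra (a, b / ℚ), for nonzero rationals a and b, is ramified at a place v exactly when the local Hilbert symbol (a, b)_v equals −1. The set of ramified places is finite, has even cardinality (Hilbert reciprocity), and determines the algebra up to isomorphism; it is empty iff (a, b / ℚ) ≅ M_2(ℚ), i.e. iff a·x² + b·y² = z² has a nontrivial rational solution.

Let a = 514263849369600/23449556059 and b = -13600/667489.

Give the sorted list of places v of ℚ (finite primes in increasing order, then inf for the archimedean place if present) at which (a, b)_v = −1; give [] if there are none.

[3, 11]

(a, b) ≡ (10659, -34) mod (ℚ^×)²; places V = {2, 3, 5, 11, 17, 19, 43, ∞}.
(a,b)_17: α=3, u≡15; β=1, v≡16 (mod 17); (15|17)=+1, (16|17)=+1; sign (−1)^0·+1^1·+1^3 = +1.
(a,b)_3: α=1, u≡1; β=0, v≡2 (mod 3); (1|3)=+1, (2|3)=-1; sign (−1)^0·+1^0·-1^1 = -1.
(a,b)_19: α=-3, u≡3; β=-2, v≡7 (mod 19); (3|19)=-1, (7|19)=+1; sign (−1)^0·-1^-2·+1^-3 = +1.
(a,b)_∞: sgn(10659)=+, sgn(-34)=−, so +1.
(a,b)_11: α=3, u≡5; β=0, v≡2 (mod 11); (5|11)=+1, (2|11)=-1; sign (−1)^0·+1^0·-1^3 = -1.
(a,b)_2: α=20, β=5; u≡3, v≡7 (mod 8); ε(u)ε(v)=1·1, αω(v)=20·0, βω(u)=5·1; sum ≡ 0  ⇒  +1.
(a,b)_5: α=2, u≡1; β=2, v≡4 (mod 5); (1|5)=+1, (4|5)=+1; sign (−1)^0·+1^2·+1^2 = +1.
(a,b)_43: α=-4, u≡16; β=-2, v≡17 (mod 43); (16|43)=+1, (17|43)=+1; sign (−1)^0·+1^-2·+1^-4 = +1.
|Ram(10659, -34)| = 2, even; anisotropic at {3, 11}.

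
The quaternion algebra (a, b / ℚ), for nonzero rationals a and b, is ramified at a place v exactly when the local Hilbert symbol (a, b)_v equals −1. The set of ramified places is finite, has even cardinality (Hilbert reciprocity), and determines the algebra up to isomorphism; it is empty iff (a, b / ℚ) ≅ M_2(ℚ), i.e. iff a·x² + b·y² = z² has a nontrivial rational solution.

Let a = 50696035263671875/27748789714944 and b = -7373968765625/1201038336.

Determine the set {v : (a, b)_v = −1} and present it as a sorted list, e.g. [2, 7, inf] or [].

(a, b) ≡ (259, -2849) mod (ℚ^×)²; places V = {2, 3, 5, 7, 11, 19, 37, ∞}.
(a,b)_11: α=4, u≡8; β=3, v≡5 (mod 11); (8|11)=-1, (5|11)=+1; sign (−1)^0·-1^3·+1^4 = -1.
(a,b)_5: α=10, u≡4; β=6, v≡4 (mod 5); (4|5)=+1, (4|5)=+1; sign (−1)^0·+1^6·+1^10 = +1.
(a,b)_7: α=1, u≡2; β=1, v≡6 (mod 7); (2|7)=+1, (6|7)=-1; sign (−1)^1·+1^1·-1^1 = +1.
(a,b)_3: α=-2, u≡1; β=-2, v≡1 (mod 3); (1|3)=+1, (1|3)=+1; sign (−1)^0·+1^-2·+1^-2 = +1.
(a,b)_2: α=-16, β=-10; u≡3, v≡7 (mod 8); ε(u)ε(v)=1·1, αω(v)=-16·0, βω(u)=-10·1; sum ≡ 1  ⇒  -1.
(a,b)_∞: sgn(259)=+, sgn(-2849)=−, so +1.
(a,b)_19: α=-6, u≡2; β=-4, v≡11 (mod 19); (2|19)=-1, (11|19)=+1; sign (−1)^0·-1^-4·+1^-6 = +1.
(a,b)_37: α=3, u≡7; β=3, v≡16 (mod 37); (7|37)=+1, (16|37)=+1; sign (−1)^0·+1^3·+1^3 = +1.
(259, -2849 / ℚ) ramifies at {2, 11}: a division algebra.

[2, 11]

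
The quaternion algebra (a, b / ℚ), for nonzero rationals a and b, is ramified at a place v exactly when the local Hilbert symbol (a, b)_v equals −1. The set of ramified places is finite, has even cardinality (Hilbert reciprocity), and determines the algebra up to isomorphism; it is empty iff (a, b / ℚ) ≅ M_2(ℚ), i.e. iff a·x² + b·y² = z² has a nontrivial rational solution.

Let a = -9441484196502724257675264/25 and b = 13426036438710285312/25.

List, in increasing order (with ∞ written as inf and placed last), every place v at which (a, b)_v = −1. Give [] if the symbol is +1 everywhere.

Mod squares: a ≡ -74578802766, b ≡ 106053. Check v ∈ {∞, 2, 3, 5, 13, 17, 23, 29, 37, 43, 53}.
v=5: a=5^-2·(≡1), b=5^-2·(≡2) mod 5; (1|5)=+1, (2|5)=-1; (−1)^{-2·-2·2}·(+1)^-2·(-1)^-2 = +1.
v=53: a=53^1·(≡50), b=53^1·(≡9) mod 53; (50|53)=-1, (9|53)=+1; (−1)^{1·1·26}·(-1)^1·(+1)^1 = -1.
v=17: a=17^3·(≡16), b=17^2·(≡7) mod 17; (16|17)=+1, (7|17)=-1; (−1)^{3·2·8}·(+1)^2·(-1)^3 = -1.
v=3: a=3^1·(≡1), b=3^1·(≡2) mod 3; (1|3)=+1, (2|3)=-1; (−1)^{1·1·1}·(+1)^1·(-1)^1 = +1.
v=29: a=29^1·(≡18), b=29^1·(≡11) mod 29; (18|29)=-1, (11|29)=-1; (−1)^{1·1·14}·(-1)^1·(-1)^1 = +1.
v=∞: -74578802766 < 0 and 106053 > 0  ⇒  (a,b)_∞ = +1.
v=37: a=37^3·(≡16), b=37^2·(≡26) mod 37; (16|37)=+1, (26|37)=+1; (−1)^{3·2·18}·(+1)^2·(+1)^3 = +1.
v=2: v_2(a)=11, v_2(b)=10; units ≡ 1, 5 (mod 8); ε·ε+αω+βω = 0·0+11·1+10·0 ≡ 1  ⇒  (a,b)_2 = -1.
v=43: a=43^3·(≡42), b=43^2·(≡40) mod 43; (42|43)=-1, (40|43)=+1; (−1)^{3·2·21}·(-1)^2·(+1)^3 = +1.
v=23: a=23^1·(≡20), b=23^1·(≡22) mod 23; (20|23)=-1, (22|23)=-1; (−1)^{1·1·11}·(-1)^1·(-1)^1 = -1.
v=13: a=13^3·(≡4), b=13^2·(≡9) mod 13; (4|13)=+1, (9|13)=+1; (−1)^{3·2·6}·(+1)^2·(+1)^3 = +1.
(-74578802766, 106053 / ℚ) ramifies at {2, 17, 23, 53}: a division algebra.

[2, 17, 23, 53]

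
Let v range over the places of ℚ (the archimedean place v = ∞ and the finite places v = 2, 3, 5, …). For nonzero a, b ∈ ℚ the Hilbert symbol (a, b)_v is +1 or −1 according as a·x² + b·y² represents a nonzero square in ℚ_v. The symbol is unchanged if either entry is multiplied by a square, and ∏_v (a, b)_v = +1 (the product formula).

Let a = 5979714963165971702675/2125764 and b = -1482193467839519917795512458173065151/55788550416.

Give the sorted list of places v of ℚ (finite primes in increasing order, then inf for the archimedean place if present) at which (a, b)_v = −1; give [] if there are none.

[7, 13, 29, 31]

Mod squares: a ≡ 64883, b ≡ -319. Check v ∈ {∞, 2, 3, 5, 7, 11, 13, 23, 29, 31}.
v=3: a=3^-12·(≡2), b=3^-20·(≡2) mod 3; (2|3)=-1, (2|3)=-1; (−1)^{-12·-20·1}·(-1)^-20·(-1)^-12 = +1.
v=5: a=5^2·(≡3), b=5^0·(≡4) mod 5; (3|5)=-1, (4|5)=+1; (−1)^{2·0·2}·(-1)^0·(+1)^2 = +1.
v=31: a=31^1·(≡28), b=31^2·(≡24) mod 31; (28|31)=+1, (24|31)=-1; (−1)^{1·2·15}·(+1)^2·(-1)^1 = -1.
v=13: a=13^3·(≡3), b=13^6·(≡6) mod 13; (3|13)=+1, (6|13)=-1; (−1)^{3·6·6}·(+1)^6·(-1)^3 = -1.
v=2: v_2(a)=-2, v_2(b)=-4; units ≡ 3, 1 (mod 8); ε·ε+αω+βω = 1·0+-2·0+-4·1 ≡ 0  ⇒  (a,b)_2 = +1.
v=29: a=29^2·(≡18), b=29^3·(≡3) mod 29; (18|29)=-1, (3|29)=-1; (−1)^{2·3·14}·(-1)^3·(-1)^2 = -1.
v=7: a=7^1·(≡4), b=7^2·(≡3) mod 7; (4|7)=+1, (3|7)=-1; (−1)^{1·2·3}·(+1)^2·(-1)^1 = -1.
v=23: a=23^1·(≡14), b=23^2·(≡2) mod 23; (14|23)=-1, (2|23)=+1; (−1)^{1·2·11}·(-1)^2·(+1)^1 = +1.
v=∞: 64883 > 0 and -319 < 0  ⇒  (a,b)_∞ = +1.
v=11: a=11^10·(≡1), b=11^17·(≡5) mod 11; (1|11)=+1, (5|11)=+1; (−1)^{10·17·5}·(+1)^17·(+1)^10 = +1.
(64883, -319 / ℚ) ramifies at {7, 13, 29, 31}: a division algebra.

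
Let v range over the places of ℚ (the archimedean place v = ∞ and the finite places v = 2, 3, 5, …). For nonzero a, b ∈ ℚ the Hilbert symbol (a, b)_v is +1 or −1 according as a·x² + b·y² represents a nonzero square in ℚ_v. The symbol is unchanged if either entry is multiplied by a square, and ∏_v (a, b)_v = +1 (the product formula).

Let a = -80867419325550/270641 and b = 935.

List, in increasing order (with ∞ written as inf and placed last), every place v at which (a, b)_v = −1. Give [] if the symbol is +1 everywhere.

[3, 5, 17, 23]

Mod squares: a ≡ -12558, b ≡ 935. Check v ∈ {∞, 2, 3, 5, 7, 11, 13, 17, 23, 41}.
v=5: a=5^2·(≡3), b=5^1·(≡2) mod 5; (3|5)=-1, (2|5)=-1; (−1)^{2·1·2}·(-1)^1·(-1)^2 = -1.
v=7: a=7^-1·(≡5), b=7^0·(≡4) mod 7; (5|7)=-1, (4|7)=+1; (−1)^{-1·0·3}·(-1)^0·(+1)^-1 = +1.
v=17: a=17^2·(≡10), b=17^1·(≡4) mod 17; (10|17)=-1, (4|17)=+1; (−1)^{2·1·8}·(-1)^1·(+1)^2 = -1.
v=13: a=13^1·(≡9), b=13^0·(≡12) mod 13; (9|13)=+1, (12|13)=+1; (−1)^{1·0·6}·(+1)^0·(+1)^1 = +1.
v=23: a=23^-1·(≡2), b=23^0·(≡15) mod 23; (2|23)=+1, (15|23)=-1; (−1)^{-1·0·11}·(+1)^0·(-1)^-1 = -1.
v=11: a=11^6·(≡1), b=11^1·(≡8) mod 11; (1|11)=+1, (8|11)=-1; (−1)^{6·1·5}·(+1)^1·(-1)^6 = +1.
v=2: v_2(a)=1, v_2(b)=0; units ≡ 1, 7 (mod 8); ε·ε+αω+βω = 0·1+1·0+0·0 ≡ 0  ⇒  (a,b)_2 = +1.
v=41: a=41^-2·(≡27), b=41^0·(≡33) mod 41; (27|41)=-1, (33|41)=+1; (−1)^{-2·0·20}·(-1)^0·(+1)^-2 = +1.
v=3: a=3^5·(≡2), b=3^0·(≡2) mod 3; (2|3)=-1, (2|3)=-1; (−1)^{5·0·1}·(-1)^0·(-1)^5 = -1.
v=∞: -12558 < 0 and 935 > 0  ⇒  (a,b)_∞ = +1.
Ram(-12558, 935) = {3, 5, 17, 23}; no ℚ_3-point on the conic.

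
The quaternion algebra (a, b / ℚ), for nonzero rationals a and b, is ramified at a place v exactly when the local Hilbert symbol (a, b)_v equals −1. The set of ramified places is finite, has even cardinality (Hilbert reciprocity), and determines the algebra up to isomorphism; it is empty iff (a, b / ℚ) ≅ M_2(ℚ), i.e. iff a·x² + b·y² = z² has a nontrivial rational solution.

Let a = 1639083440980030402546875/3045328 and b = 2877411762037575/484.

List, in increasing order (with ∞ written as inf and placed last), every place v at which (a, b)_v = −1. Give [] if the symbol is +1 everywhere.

[2, 17, 23, 43]

(a, b) ≡ (1641671759, 1247) mod (ℚ^×)²; places V = {2, 3, 5, 7, 11, 13, 17, 23, 29, 37, 43, ∞}.
(a,b)_3: α=4, u≡2; β=2, v≡2 (mod 3); (2|3)=-1, (2|3)=-1; sign (−1)^0·-1^2·-1^4 = +1.
(a,b)_29: α=1, u≡27; β=1, v≡27 (mod 29); (27|29)=-1, (27|29)=-1; sign (−1)^0·-1^1·-1^1 = +1.
(a,b)_11: α=-4, u≡7; β=-2, v≡1 (mod 11); (7|11)=-1, (1|11)=+1; sign (−1)^0·-1^-2·+1^-4 = +1.
(a,b)_5: α=6, u≡1; β=2, v≡2 (mod 5); (1|5)=+1, (2|5)=-1; sign (−1)^0·+1^2·-1^6 = +1.
(a,b)_17: α=3, u≡8; β=2, v≡11 (mod 17); (8|17)=+1, (11|17)=-1; sign (−1)^0·+1^2·-1^3 = -1.
(a,b)_43: α=1, u≡12; β=1, v≡27 (mod 43); (12|43)=-1, (27|43)=-1; sign (−1)^1·-1^1·-1^1 = -1.
(a,b)_13: α=-1, u≡4; β=0, v≡3 (mod 13); (4|13)=+1, (3|13)=+1; sign (−1)^0·+1^0·+1^-1 = +1.
(a,b)_23: α=3, u≡1; β=2, v≡7 (mod 23); (1|23)=+1, (7|23)=-1; sign (−1)^0·+1^2·-1^3 = -1.
(a,b)_∞: sgn(1641671759)=+, sgn(1247)=+, so +1.
(a,b)_7: α=3, u≡4; β=2, v≡4 (mod 7); (4|7)=+1, (4|7)=+1; sign (−1)^0·+1^2·+1^3 = +1.
(a,b)_37: α=3, u≡24; β=2, v≡26 (mod 37); (24|37)=-1, (26|37)=+1; sign (−1)^0·-1^2·+1^3 = +1.
(a,b)_2: α=-4, β=-2; u≡7, v≡7 (mod 8); ε(u)ε(v)=1·1, αω(v)=-4·0, βω(u)=-2·0; sum ≡ 1  ⇒  -1.
|Ram(1641671759, 1247)| = 4, even; anisotropic at {2, 17, 23, 43}.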